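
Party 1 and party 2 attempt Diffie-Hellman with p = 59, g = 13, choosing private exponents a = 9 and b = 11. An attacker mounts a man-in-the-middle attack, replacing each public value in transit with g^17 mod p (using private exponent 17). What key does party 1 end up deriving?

Party 1 receives an attacker's public value M = 13^17 mod 59 instead of the honest one.
13^1 ≡ 13 (mod 59)
13^2 = (13^1)^2 ≡ 13^2 = 169 ≡ 51 (mod 59)
13^4 = (13^2)^2 ≡ 51^2 = 2601 ≡ 5 (mod 59)
13^8 = (13^4)^2 ≡ 5^2 = 25 ≡ 25 (mod 59)
13^16 = (13^8)^2 ≡ 25^2 = 625 ≡ 35 (mod 59)
13^17 = 13^16 · 13^1 ≡ 35 · 13 ≡ 42 (mod 59).
So M = 42. Party 1 computes K = M^9 mod 59.
42^1 ≡ 42 (mod 59)
42^2 = (42^1)^2 ≡ 42^2 = 1764 ≡ 53 (mod 59)
42^4 = (42^2)^2 ≡ 53^2 = 2809 ≡ 36 (mod 59)
42^8 = (42^4)^2 ≡ 36^2 = 1296 ≡ 57 (mod 59)
42^9 = 42^8 · 42^1 ≡ 57 · 42 ≡ 34 (mod 59).

34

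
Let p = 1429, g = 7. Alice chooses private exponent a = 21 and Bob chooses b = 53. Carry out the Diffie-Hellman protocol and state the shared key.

Alice sends A = g^a mod p = 7^21 mod 1429.
7^1 ≡ 7 (mod 1429)
7^2 = (7^1)^2 ≡ 7^2 = 49 ≡ 49 (mod 1429)
7^4 = (7^2)^2 ≡ 49^2 = 2401 ≡ 972 (mod 1429)
7^8 = (7^4)^2 ≡ 972^2 = 944784 ≡ 215 (mod 1429)
7^16 = (7^8)^2 ≡ 215^2 = 46225 ≡ 497 (mod 1429)
7^21 = 7^16 · 7^4 · 7^1 ≡ 497 · 972 · 7 ≡ 574 (mod 1429).
So A = 574. Bob then computes K = A^b mod p = 574^53 mod 1429.
574^1 ≡ 574 (mod 1429)
574^2 = (574^1)^2 ≡ 574^2 = 329476 ≡ 806 (mod 1429)
574^4 = (574^2)^2 ≡ 806^2 = 649636 ≡ 870 (mod 1429)
574^8 = (574^4)^2 ≡ 870^2 = 756900 ≡ 959 (mod 1429)
574^16 = (574^8)^2 ≡ 959^2 = 919681 ≡ 834 (mod 1429)
574^32 = (574^16)^2 ≡ 834^2 = 695556 ≡ 1062 (mod 1429)
574^53 = 574^32 · 574^16 · 574^4 · 574^1 ≡ 1062 · 834 · 870 · 574 ≡ 806 (mod 1429).

806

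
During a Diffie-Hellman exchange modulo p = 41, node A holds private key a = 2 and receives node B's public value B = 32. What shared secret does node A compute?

Shared key K = 32^2 mod 41.
32^1 ≡ 32 (mod 41)
32^2 = (32^1)^2 ≡ 32^2 = 1024 ≡ 40 (mod 41)

40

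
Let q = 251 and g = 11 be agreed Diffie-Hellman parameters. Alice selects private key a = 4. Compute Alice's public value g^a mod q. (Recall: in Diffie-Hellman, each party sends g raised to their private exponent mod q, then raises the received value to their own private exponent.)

Public value = 11^4 mod 251.
11^1 ≡ 11 (mod 251)
11^2 = (11^1)^2 ≡ 11^2 = 121 ≡ 121 (mod 251)
11^4 = (11^2)^2 ≡ 121^2 = 14641 ≡ 83 (mod 251)

83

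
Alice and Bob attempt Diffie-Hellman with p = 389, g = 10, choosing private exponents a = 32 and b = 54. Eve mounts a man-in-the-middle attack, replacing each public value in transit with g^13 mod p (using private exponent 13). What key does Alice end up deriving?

Alice receives Eve's public value M = 10^13 mod 389 instead of the honest one.
10^1 ≡ 10 (mod 389)
10^2 = (10^1)^2 ≡ 10^2 = 100 ≡ 100 (mod 389)
10^4 = (10^2)^2 ≡ 100^2 = 10000 ≡ 275 (mod 389)
10^8 = (10^4)^2 ≡ 275^2 = 75625 ≡ 159 (mod 389)
10^13 = 10^8 · 10^4 · 10^1 ≡ 159 · 275 · 10 ≡ 14 (mod 389).
So M = 14. Alice computes K = M^32 mod 389.
14^1 ≡ 14 (mod 389)
14^2 = (14^1)^2 ≡ 14^2 = 196 ≡ 196 (mod 389)
14^4 = (14^2)^2 ≡ 196^2 = 38416 ≡ 294 (mod 389)
14^8 = (14^4)^2 ≡ 294^2 = 86436 ≡ 78 (mod 389)
14^16 = (14^8)^2 ≡ 78^2 = 6084 ≡ 249 (mod 389)
14^32 = (14^16)^2 ≡ 249^2 = 62001 ≡ 150 (mod 389)

150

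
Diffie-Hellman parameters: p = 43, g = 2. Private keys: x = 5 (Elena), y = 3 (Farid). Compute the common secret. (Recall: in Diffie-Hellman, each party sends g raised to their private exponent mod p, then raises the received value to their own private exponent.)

2

Elena sends A = g^x mod p = 2^5 mod 43.
2^1 ≡ 2 (mod 43)
2^2 = (2^1)^2 ≡ 2^2 = 4 ≡ 4 (mod 43)
2^4 = (2^2)^2 ≡ 4^2 = 16 ≡ 16 (mod 43)
2^5 = 2^4 · 2^1 ≡ 16 · 2 ≡ 32 (mod 43).
So A = 32. Farid then computes K = A^y mod p = 32^3 mod 43.
32^1 ≡ 32 (mod 43)
32^2 = (32^1)^2 ≡ 32^2 = 1024 ≡ 35 (mod 43)
32^3 = 32^2 · 32^1 ≡ 35 · 32 ≡ 2 (mod 43).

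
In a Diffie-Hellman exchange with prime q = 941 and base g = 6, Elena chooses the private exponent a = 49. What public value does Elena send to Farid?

Public value = 6^49 mod 941.
6^1 ≡ 6 (mod 941)
6^2 = (6^1)^2 ≡ 6^2 = 36 ≡ 36 (mod 941)
6^4 = (6^2)^2 ≡ 36^2 = 1296 ≡ 355 (mod 941)
6^8 = (6^4)^2 ≡ 355^2 = 126025 ≡ 872 (mod 941)
6^16 = (6^8)^2 ≡ 872^2 = 760384 ≡ 56 (mod 941)
6^32 = (6^16)^2 ≡ 56^2 = 3136 ≡ 313 (mod 941)
6^49 = 6^32 · 6^16 · 6^1 ≡ 313 · 56 · 6 ≡ 717 (mod 941).

717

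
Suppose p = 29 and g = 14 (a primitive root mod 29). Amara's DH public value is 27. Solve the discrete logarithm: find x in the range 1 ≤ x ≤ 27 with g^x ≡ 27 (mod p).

27

Try successive powers of 14 modulo 29:
14^1 ≡ 14
14^2 ≡ 22
14^3 ≡ 18
14^4 ≡ 20
14^5 ≡ 19
14^6 ≡ 5
14^7 ≡ 12
14^8 ≡ 23
14^9 ≡ 3
14^10 ≡ 13
14^11 ≡ 8
14^12 ≡ 25
14^13 ≡ 2
14^14 ≡ 28
14^15 ≡ 15
14^16 ≡ 7
14^17 ≡ 11
14^18 ≡ 9
14^19 ≡ 10
14^20 ≡ 24
14^21 ≡ 17
14^22 ≡ 6
14^23 ≡ 26
14^24 ≡ 16
14^25 ≡ 21
14^26 ≡ 4
14^27 ≡ 27
Found: x = 27.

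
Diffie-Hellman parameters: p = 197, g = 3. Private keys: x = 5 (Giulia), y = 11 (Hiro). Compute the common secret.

38

Hiro sends B = g^y mod p = 3^11 mod 197.
3^1 ≡ 3 (mod 197)
3^2 = (3^1)^2 ≡ 3^2 = 9 ≡ 9 (mod 197)
3^4 = (3^2)^2 ≡ 9^2 = 81 ≡ 81 (mod 197)
3^8 = (3^4)^2 ≡ 81^2 = 6561 ≡ 60 (mod 197)
3^11 = 3^8 · 3^2 · 3^1 ≡ 60 · 9 · 3 ≡ 44 (mod 197).
So B = 44. Giulia then computes K = B^x mod p = 44^5 mod 197.
44^1 ≡ 44 (mod 197)
44^2 = (44^1)^2 ≡ 44^2 = 1936 ≡ 163 (mod 197)
44^4 = (44^2)^2 ≡ 163^2 = 26569 ≡ 171 (mod 197)
44^5 = 44^4 · 44^1 ≡ 171 · 44 ≡ 38 (mod 197).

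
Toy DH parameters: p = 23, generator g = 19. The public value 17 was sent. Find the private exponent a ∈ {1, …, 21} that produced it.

Try successive powers of 19 modulo 23:
19^1 ≡ 19
19^2 ≡ 16
19^3 ≡ 5
19^4 ≡ 3
19^5 ≡ 11
19^6 ≡ 2
19^7 ≡ 15
19^8 ≡ 9
19^9 ≡ 10
19^10 ≡ 6
19^11 ≡ 22
19^12 ≡ 4
19^13 ≡ 7
19^14 ≡ 18
19^15 ≡ 20
19^16 ≡ 12
19^17 ≡ 21
19^18 ≡ 8
19^19 ≡ 14
19^20 ≡ 13
19^21 ≡ 17
Found: a = 21.

21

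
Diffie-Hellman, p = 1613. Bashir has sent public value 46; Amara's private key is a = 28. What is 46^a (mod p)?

Shared key K = 46^28 mod 1613.
46^1 ≡ 46 (mod 1613)
46^2 = (46^1)^2 ≡ 46^2 = 2116 ≡ 503 (mod 1613)
46^4 = (46^2)^2 ≡ 503^2 = 253009 ≡ 1381 (mod 1613)
46^8 = (46^4)^2 ≡ 1381^2 = 1907161 ≡ 595 (mod 1613)
46^16 = (46^8)^2 ≡ 595^2 = 354025 ≡ 778 (mod 1613)
46^28 = 46^16 · 46^8 · 46^4 ≡ 778 · 595 · 1381 ≡ 33 (mod 1613).

33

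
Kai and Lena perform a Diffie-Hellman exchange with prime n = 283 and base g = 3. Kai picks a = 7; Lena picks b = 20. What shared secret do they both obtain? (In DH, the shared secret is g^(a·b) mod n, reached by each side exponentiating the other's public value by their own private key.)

Kai sends A = g^a mod n = 3^7 mod 283.
3^1 ≡ 3 (mod 283)
3^2 = (3^1)^2 ≡ 3^2 = 9 ≡ 9 (mod 283)
3^4 = (3^2)^2 ≡ 9^2 = 81 ≡ 81 (mod 283)
3^7 = 3^4 · 3^2 · 3^1 ≡ 81 · 9 · 3 ≡ 206 (mod 283).
So A = 206. Lena then computes K = A^b mod n = 206^20 mod 283.
206^1 ≡ 206 (mod 283)
206^2 = (206^1)^2 ≡ 206^2 = 42436 ≡ 269 (mod 283)
206^4 = (206^2)^2 ≡ 269^2 = 72361 ≡ 196 (mod 283)
206^8 = (206^4)^2 ≡ 196^2 = 38416 ≡ 211 (mod 283)
206^16 = (206^8)^2 ≡ 211^2 = 44521 ≡ 90 (mod 283)
206^20 = 206^16 · 206^4 ≡ 90 · 196 ≡ 94 (mod 283).

94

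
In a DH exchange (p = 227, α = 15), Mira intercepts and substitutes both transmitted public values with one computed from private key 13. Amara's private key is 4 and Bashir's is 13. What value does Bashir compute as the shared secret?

216

Bashir receives Mira's public value M = 15^13 mod 227 instead of the honest one.
15^1 ≡ 15 (mod 227)
15^2 = (15^1)^2 ≡ 15^2 = 225 ≡ 225 (mod 227)
15^4 = (15^2)^2 ≡ 225^2 = 50625 ≡ 4 (mod 227)
15^8 = (15^4)^2 ≡ 4^2 = 16 ≡ 16 (mod 227)
15^13 = 15^8 · 15^4 · 15^1 ≡ 16 · 4 · 15 ≡ 52 (mod 227).
So M = 52. Bashir computes K = M^13 mod 227.
52^1 ≡ 52 (mod 227)
52^2 = (52^1)^2 ≡ 52^2 = 2704 ≡ 207 (mod 227)
52^4 = (52^2)^2 ≡ 207^2 = 42849 ≡ 173 (mod 227)
52^8 = (52^4)^2 ≡ 173^2 = 29929 ≡ 192 (mod 227)
52^13 = 52^8 · 52^4 · 52^1 ≡ 192 · 173 · 52 ≡ 216 (mod 227).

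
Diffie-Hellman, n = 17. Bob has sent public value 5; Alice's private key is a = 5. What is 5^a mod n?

Shared key K = 5^5 mod 17.
5^1 ≡ 5 (mod 17)
5^2 = (5^1)^2 ≡ 5^2 = 25 ≡ 8 (mod 17)
5^4 = (5^2)^2 ≡ 8^2 = 64 ≡ 13 (mod 17)
5^5 = 5^4 · 5^1 ≡ 13 · 5 ≡ 14 (mod 17).

14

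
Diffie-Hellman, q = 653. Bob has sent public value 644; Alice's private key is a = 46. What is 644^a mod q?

589

Shared key K = 644^46 mod 653.
644^1 ≡ 644 (mod 653)
644^2 = (644^1)^2 ≡ 644^2 = 414736 ≡ 81 (mod 653)
644^4 = (644^2)^2 ≡ 81^2 = 6561 ≡ 31 (mod 653)
644^8 = (644^4)^2 ≡ 31^2 = 961 ≡ 308 (mod 653)
644^16 = (644^8)^2 ≡ 308^2 = 94864 ≡ 179 (mod 653)
644^32 = (644^16)^2 ≡ 179^2 = 32041 ≡ 44 (mod 653)
644^46 = 644^32 · 644^8 · 644^4 · 644^2 ≡ 44 · 308 · 31 · 81 ≡ 589 (mod 653).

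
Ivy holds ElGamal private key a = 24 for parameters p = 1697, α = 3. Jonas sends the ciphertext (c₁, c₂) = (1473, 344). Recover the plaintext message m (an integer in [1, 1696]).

1628

Shared mask s = c₁^a mod p = 1473^24 mod 1697.
1473^1 ≡ 1473 (mod 1697)
1473^2 = (1473^1)^2 ≡ 1473^2 = 2169729 ≡ 963 (mod 1697)
1473^4 = (1473^2)^2 ≡ 963^2 = 927369 ≡ 807 (mod 1697)
1473^8 = (1473^4)^2 ≡ 807^2 = 651249 ≡ 1298 (mod 1697)
1473^16 = (1473^8)^2 ≡ 1298^2 = 1684804 ≡ 1380 (mod 1697)
1473^24 = 1473^16 · 1473^8 ≡ 1380 · 1298 ≡ 905 (mod 1697).
So s = 905; s⁻¹ ≡ 1682 (mod 1697).
m = c₂ · s⁻¹ mod 1697 = 344 · 1682 mod 1697 = 1628.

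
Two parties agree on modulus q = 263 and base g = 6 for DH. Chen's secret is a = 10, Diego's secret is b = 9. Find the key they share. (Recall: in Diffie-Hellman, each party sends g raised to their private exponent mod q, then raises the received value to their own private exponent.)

179

Chen sends A = g^a mod q = 6^10 mod 263.
6^1 ≡ 6 (mod 263)
6^2 = (6^1)^2 ≡ 6^2 = 36 ≡ 36 (mod 263)
6^4 = (6^2)^2 ≡ 36^2 = 1296 ≡ 244 (mod 263)
6^8 = (6^4)^2 ≡ 244^2 = 59536 ≡ 98 (mod 263)
6^10 = 6^8 · 6^2 ≡ 98 · 36 ≡ 109 (mod 263).
So A = 109. Diego then computes K = A^b mod q = 109^9 mod 263.
109^1 ≡ 109 (mod 263)
109^2 = (109^1)^2 ≡ 109^2 = 11881 ≡ 46 (mod 263)
109^4 = (109^2)^2 ≡ 46^2 = 2116 ≡ 12 (mod 263)
109^8 = (109^4)^2 ≡ 12^2 = 144 ≡ 144 (mod 263)
109^9 = 109^8 · 109^1 ≡ 144 · 109 ≡ 179 (mod 263).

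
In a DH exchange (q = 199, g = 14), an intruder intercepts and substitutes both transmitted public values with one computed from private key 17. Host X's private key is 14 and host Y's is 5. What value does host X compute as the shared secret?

130

Host X receives an intruder's public value M = 14^17 mod 199 instead of the honest one.
14^1 ≡ 14 (mod 199)
14^2 = (14^1)^2 ≡ 14^2 = 196 ≡ 196 (mod 199)
14^4 = (14^2)^2 ≡ 196^2 = 38416 ≡ 9 (mod 199)
14^8 = (14^4)^2 ≡ 9^2 = 81 ≡ 81 (mod 199)
14^16 = (14^8)^2 ≡ 81^2 = 6561 ≡ 193 (mod 199)
14^17 = 14^16 · 14^1 ≡ 193 · 14 ≡ 115 (mod 199).
So M = 115. Host X computes K = M^14 mod 199.
115^1 ≡ 115 (mod 199)
115^2 = (115^1)^2 ≡ 115^2 = 13225 ≡ 91 (mod 199)
115^4 = (115^2)^2 ≡ 91^2 = 8281 ≡ 122 (mod 199)
115^8 = (115^4)^2 ≡ 122^2 = 14884 ≡ 158 (mod 199)
115^14 = 115^8 · 115^4 · 115^2 ≡ 158 · 122 · 91 ≡ 130 (mod 199).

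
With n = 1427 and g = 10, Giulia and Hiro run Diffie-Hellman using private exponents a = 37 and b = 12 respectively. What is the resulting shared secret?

781

Giulia sends A = g^a mod n = 10^37 mod 1427.
10^1 ≡ 10 (mod 1427)
10^2 = (10^1)^2 ≡ 10^2 = 100 ≡ 100 (mod 1427)
10^4 = (10^2)^2 ≡ 100^2 = 10000 ≡ 11 (mod 1427)
10^8 = (10^4)^2 ≡ 11^2 = 121 ≡ 121 (mod 1427)
10^16 = (10^8)^2 ≡ 121^2 = 14641 ≡ 371 (mod 1427)
10^32 = (10^16)^2 ≡ 371^2 = 137641 ≡ 649 (mod 1427)
10^37 = 10^32 · 10^4 · 10^1 ≡ 649 · 11 · 10 ≡ 40 (mod 1427).
So A = 40. Hiro then computes K = A^b mod n = 40^12 mod 1427.
40^1 ≡ 40 (mod 1427)
40^2 = (40^1)^2 ≡ 40^2 = 1600 ≡ 173 (mod 1427)
40^4 = (40^2)^2 ≡ 173^2 = 29929 ≡ 1389 (mod 1427)
40^8 = (40^4)^2 ≡ 1389^2 = 1929321 ≡ 17 (mod 1427)
40^12 = 40^8 · 40^4 ≡ 17 · 1389 ≡ 781 (mod 1427).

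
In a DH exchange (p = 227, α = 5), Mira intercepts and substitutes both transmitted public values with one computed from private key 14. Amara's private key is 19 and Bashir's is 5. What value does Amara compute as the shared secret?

159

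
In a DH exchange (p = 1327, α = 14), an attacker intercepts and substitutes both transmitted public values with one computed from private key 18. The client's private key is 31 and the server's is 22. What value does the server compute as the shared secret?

313

The server receives an attacker's public value M = 14^18 mod 1327 instead of the honest one.
14^1 ≡ 14 (mod 1327)
14^2 = (14^1)^2 ≡ 14^2 = 196 ≡ 196 (mod 1327)
14^4 = (14^2)^2 ≡ 196^2 = 38416 ≡ 1260 (mod 1327)
14^8 = (14^4)^2 ≡ 1260^2 = 1587600 ≡ 508 (mod 1327)
14^16 = (14^8)^2 ≡ 508^2 = 258064 ≡ 626 (mod 1327)
14^18 = 14^16 · 14^2 ≡ 626 · 196 ≡ 612 (mod 1327).
So M = 612. The server computes K = M^22 mod 1327.
612^1 ≡ 612 (mod 1327)
612^2 = (612^1)^2 ≡ 612^2 = 374544 ≡ 330 (mod 1327)
612^4 = (612^2)^2 ≡ 330^2 = 108900 ≡ 86 (mod 1327)
612^8 = (612^4)^2 ≡ 86^2 = 7396 ≡ 761 (mod 1327)
612^16 = (612^8)^2 ≡ 761^2 = 579121 ≡ 549 (mod 1327)
612^22 = 612^16 · 612^4 · 612^2 ≡ 549 · 86 · 330 ≡ 313 (mod 1327).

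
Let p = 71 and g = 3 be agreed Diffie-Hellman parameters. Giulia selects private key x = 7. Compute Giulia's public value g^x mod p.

57

Public value = 3^7 mod 71.
3^1 ≡ 3 (mod 71)
3^2 = (3^1)^2 ≡ 3^2 = 9 ≡ 9 (mod 71)
3^4 = (3^2)^2 ≡ 9^2 = 81 ≡ 10 (mod 71)
3^7 = 3^4 · 3^2 · 3^1 ≡ 10 · 9 · 3 ≡ 57 (mod 71).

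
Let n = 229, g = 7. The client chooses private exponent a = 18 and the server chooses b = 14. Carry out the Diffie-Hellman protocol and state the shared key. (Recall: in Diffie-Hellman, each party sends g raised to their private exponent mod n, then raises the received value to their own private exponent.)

The server sends B = g^b mod n = 7^14 mod 229.
7^1 ≡ 7 (mod 229)
7^2 = (7^1)^2 ≡ 7^2 = 49 ≡ 49 (mod 229)
7^4 = (7^2)^2 ≡ 49^2 = 2401 ≡ 111 (mod 229)
7^8 = (7^4)^2 ≡ 111^2 = 12321 ≡ 184 (mod 229)
7^14 = 7^8 · 7^4 · 7^2 ≡ 184 · 111 · 49 ≡ 46 (mod 229).
So B = 46. The client then computes K = B^a mod n = 46^18 mod 229.
46^1 ≡ 46 (mod 229)
46^2 = (46^1)^2 ≡ 46^2 = 2116 ≡ 55 (mod 229)
46^4 = (46^2)^2 ≡ 55^2 = 3025 ≡ 48 (mod 229)
46^8 = (46^4)^2 ≡ 48^2 = 2304 ≡ 14 (mod 229)
46^16 = (46^8)^2 ≡ 14^2 = 196 ≡ 196 (mod 229)
46^18 = 46^16 · 46^2 ≡ 196 · 55 ≡ 17 (mod 229).

17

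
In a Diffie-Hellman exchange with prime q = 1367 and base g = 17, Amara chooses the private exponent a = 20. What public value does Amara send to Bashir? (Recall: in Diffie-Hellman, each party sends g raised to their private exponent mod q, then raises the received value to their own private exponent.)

Public value = 17^20 mod 1367.
17^1 ≡ 17 (mod 1367)
17^2 = (17^1)^2 ≡ 17^2 = 289 ≡ 289 (mod 1367)
17^4 = (17^2)^2 ≡ 289^2 = 83521 ≡ 134 (mod 1367)
17^8 = (17^4)^2 ≡ 134^2 = 17956 ≡ 185 (mod 1367)
17^16 = (17^8)^2 ≡ 185^2 = 34225 ≡ 50 (mod 1367)
17^20 = 17^16 · 17^4 ≡ 50 · 134 ≡ 1232 (mod 1367).

1232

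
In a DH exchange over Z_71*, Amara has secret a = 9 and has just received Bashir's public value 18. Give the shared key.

6

Shared key K = 18^9 mod 71.
18^1 ≡ 18 (mod 71)
18^2 = (18^1)^2 ≡ 18^2 = 324 ≡ 40 (mod 71)
18^4 = (18^2)^2 ≡ 40^2 = 1600 ≡ 38 (mod 71)
18^8 = (18^4)^2 ≡ 38^2 = 1444 ≡ 24 (mod 71)
18^9 = 18^8 · 18^1 ≡ 24 · 18 ≡ 6 (mod 71).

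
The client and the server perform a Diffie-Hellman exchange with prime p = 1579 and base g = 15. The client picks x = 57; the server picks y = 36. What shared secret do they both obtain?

The client sends A = g^x mod p = 15^57 mod 1579.
15^1 ≡ 15 (mod 1579)
15^2 = (15^1)^2 ≡ 15^2 = 225 ≡ 225 (mod 1579)
15^4 = (15^2)^2 ≡ 225^2 = 50625 ≡ 97 (mod 1579)
15^8 = (15^4)^2 ≡ 97^2 = 9409 ≡ 1514 (mod 1579)
15^16 = (15^8)^2 ≡ 1514^2 = 2292196 ≡ 1067 (mod 1579)
15^32 = (15^16)^2 ≡ 1067^2 = 1138489 ≡ 30 (mod 1579)
15^57 = 15^32 · 15^16 · 15^8 · 15^1 ≡ 30 · 1067 · 1514 · 15 ≡ 764 (mod 1579).
So A = 764. The server then computes K = A^y mod p = 764^36 mod 1579.
764^1 ≡ 764 (mod 1579)
764^2 = (764^1)^2 ≡ 764^2 = 583696 ≡ 1045 (mod 1579)
764^4 = (764^2)^2 ≡ 1045^2 = 1092025 ≡ 936 (mod 1579)
764^8 = (764^4)^2 ≡ 936^2 = 876096 ≡ 1330 (mod 1579)
764^16 = (764^8)^2 ≡ 1330^2 = 1768900 ≡ 420 (mod 1579)
764^32 = (764^16)^2 ≡ 420^2 = 176400 ≡ 1131 (mod 1579)
764^36 = 764^32 · 764^4 ≡ 1131 · 936 ≡ 686 (mod 1579).

686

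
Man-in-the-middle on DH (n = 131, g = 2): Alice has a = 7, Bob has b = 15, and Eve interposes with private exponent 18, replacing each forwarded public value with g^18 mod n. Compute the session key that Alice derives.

Alice receives Eve's public value M = 2^18 mod 131 instead of the honest one.
2^1 ≡ 2 (mod 131)
2^2 = (2^1)^2 ≡ 2^2 = 4 ≡ 4 (mod 131)
2^4 = (2^2)^2 ≡ 4^2 = 16 ≡ 16 (mod 131)
2^8 = (2^4)^2 ≡ 16^2 = 256 ≡ 125 (mod 131)
2^16 = (2^8)^2 ≡ 125^2 = 15625 ≡ 36 (mod 131)
2^18 = 2^16 · 2^2 ≡ 36 · 4 ≡ 13 (mod 131).
So M = 13. Alice computes K = M^7 mod 131.
13^1 ≡ 13 (mod 131)
13^2 = (13^1)^2 ≡ 13^2 = 169 ≡ 38 (mod 131)
13^4 = (13^2)^2 ≡ 38^2 = 1444 ≡ 3 (mod 131)
13^7 = 13^4 · 13^2 · 13^1 ≡ 3 · 38 · 13 ≡ 41 (mod 131).

41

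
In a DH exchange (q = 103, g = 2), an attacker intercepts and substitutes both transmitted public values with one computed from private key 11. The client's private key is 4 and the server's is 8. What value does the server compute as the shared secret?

59

The server receives an attacker's public value M = 2^11 mod 103 instead of the honest one.
2^1 ≡ 2 (mod 103)
2^2 = (2^1)^2 ≡ 2^2 = 4 ≡ 4 (mod 103)
2^4 = (2^2)^2 ≡ 4^2 = 16 ≡ 16 (mod 103)
2^8 = (2^4)^2 ≡ 16^2 = 256 ≡ 50 (mod 103)
2^11 = 2^8 · 2^2 · 2^1 ≡ 50 · 4 · 2 ≡ 91 (mod 103).
So M = 91. The server computes K = M^8 mod 103.
91^1 ≡ 91 (mod 103)
91^2 = (91^1)^2 ≡ 91^2 = 8281 ≡ 41 (mod 103)
91^4 = (91^2)^2 ≡ 41^2 = 1681 ≡ 33 (mod 103)
91^8 = (91^4)^2 ≡ 33^2 = 1089 ≡ 59 (mod 103)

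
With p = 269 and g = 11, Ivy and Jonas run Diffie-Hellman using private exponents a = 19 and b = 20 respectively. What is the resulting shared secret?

Jonas sends B = g^b mod p = 11^20 mod 269.
11^1 ≡ 11 (mod 269)
11^2 = (11^1)^2 ≡ 11^2 = 121 ≡ 121 (mod 269)
11^4 = (11^2)^2 ≡ 121^2 = 14641 ≡ 115 (mod 269)
11^8 = (11^4)^2 ≡ 115^2 = 13225 ≡ 44 (mod 269)
11^16 = (11^8)^2 ≡ 44^2 = 1936 ≡ 53 (mod 269)
11^20 = 11^16 · 11^4 ≡ 53 · 115 ≡ 177 (mod 269).
So B = 177. Ivy then computes K = B^a mod p = 177^19 mod 269.
177^1 ≡ 177 (mod 269)
177^2 = (177^1)^2 ≡ 177^2 = 31329 ≡ 125 (mod 269)
177^4 = (177^2)^2 ≡ 125^2 = 15625 ≡ 23 (mod 269)
177^8 = (177^4)^2 ≡ 23^2 = 529 ≡ 260 (mod 269)
177^16 = (177^8)^2 ≡ 260^2 = 67600 ≡ 81 (mod 269)
177^19 = 177^16 · 177^2 · 177^1 ≡ 81 · 125 · 177 ≡ 47 (mod 269).

47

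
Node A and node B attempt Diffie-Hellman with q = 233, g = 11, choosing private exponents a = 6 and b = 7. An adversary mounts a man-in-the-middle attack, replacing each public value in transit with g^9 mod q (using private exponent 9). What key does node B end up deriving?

155

Node B receives an adversary's public value M = 11^9 mod 233 instead of the honest one.
11^1 ≡ 11 (mod 233)
11^2 = (11^1)^2 ≡ 11^2 = 121 ≡ 121 (mod 233)
11^4 = (11^2)^2 ≡ 121^2 = 14641 ≡ 195 (mod 233)
11^8 = (11^4)^2 ≡ 195^2 = 38025 ≡ 46 (mod 233)
11^9 = 11^8 · 11^1 ≡ 46 · 11 ≡ 40 (mod 233).
So M = 40. Node B computes K = M^7 mod 233.
40^1 ≡ 40 (mod 233)
40^2 = (40^1)^2 ≡ 40^2 = 1600 ≡ 202 (mod 233)
40^4 = (40^2)^2 ≡ 202^2 = 40804 ≡ 29 (mod 233)
40^7 = 40^4 · 40^2 · 40^1 ≡ 29 · 202 · 40 ≡ 155 (mod 233).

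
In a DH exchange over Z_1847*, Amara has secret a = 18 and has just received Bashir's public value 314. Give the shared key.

Shared key K = 314^18 mod 1847.
314^1 ≡ 314 (mod 1847)
314^2 = (314^1)^2 ≡ 314^2 = 98596 ≡ 705 (mod 1847)
314^4 = (314^2)^2 ≡ 705^2 = 497025 ≡ 182 (mod 1847)
314^8 = (314^4)^2 ≡ 182^2 = 33124 ≡ 1725 (mod 1847)
314^16 = (314^8)^2 ≡ 1725^2 = 2975625 ≡ 108 (mod 1847)
314^18 = 314^16 · 314^2 ≡ 108 · 705 ≡ 413 (mod 1847).

413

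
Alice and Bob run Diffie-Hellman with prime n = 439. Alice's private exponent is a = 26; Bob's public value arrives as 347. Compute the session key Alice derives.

93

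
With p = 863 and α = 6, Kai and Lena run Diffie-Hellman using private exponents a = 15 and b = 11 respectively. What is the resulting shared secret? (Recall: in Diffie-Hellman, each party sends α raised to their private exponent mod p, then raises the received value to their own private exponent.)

Lena sends B = α^b mod p = 6^11 mod 863.
6^1 ≡ 6 (mod 863)
6^2 = (6^1)^2 ≡ 6^2 = 36 ≡ 36 (mod 863)
6^4 = (6^2)^2 ≡ 36^2 = 1296 ≡ 433 (mod 863)
6^8 = (6^4)^2 ≡ 433^2 = 187489 ≡ 218 (mod 863)
6^11 = 6^8 · 6^2 · 6^1 ≡ 218 · 36 · 6 ≡ 486 (mod 863).
So B = 486. Kai then computes K = B^a mod p = 486^15 mod 863.
486^1 ≡ 486 (mod 863)
486^2 = (486^1)^2 ≡ 486^2 = 236196 ≡ 597 (mod 863)
486^4 = (486^2)^2 ≡ 597^2 = 356409 ≡ 853 (mod 863)
486^8 = (486^4)^2 ≡ 853^2 = 727609 ≡ 100 (mod 863)
486^15 = 486^8 · 486^4 · 486^2 · 486^1 ≡ 100 · 853 · 597 · 486 ≡ 326 (mod 863).

326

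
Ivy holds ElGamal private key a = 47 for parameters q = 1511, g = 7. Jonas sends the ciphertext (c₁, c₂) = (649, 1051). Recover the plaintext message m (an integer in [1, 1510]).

Shared mask s = c₁^a mod q = 649^47 mod 1511.
649^1 ≡ 649 (mod 1511)
649^2 = (649^1)^2 ≡ 649^2 = 421201 ≡ 1143 (mod 1511)
649^4 = (649^2)^2 ≡ 1143^2 = 1306449 ≡ 945 (mod 1511)
649^8 = (649^4)^2 ≡ 945^2 = 893025 ≡ 24 (mod 1511)
649^16 = (649^8)^2 ≡ 24^2 = 576 ≡ 576 (mod 1511)
649^32 = (649^16)^2 ≡ 576^2 = 331776 ≡ 867 (mod 1511)
649^47 = 649^32 · 649^8 · 649^4 · 649^2 · 649^1 ≡ 867 · 24 · 945 · 1143 · 649 ≡ 1440 (mod 1511).
So s = 1440; s⁻¹ ≡ 681 (mod 1511).
m = c₂ · s⁻¹ mod 1511 = 1051 · 681 mod 1511 = 1028.

1028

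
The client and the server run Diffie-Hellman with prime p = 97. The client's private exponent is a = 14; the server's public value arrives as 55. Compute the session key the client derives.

70

Shared key K = 55^14 mod 97.
55^1 ≡ 55 (mod 97)
55^2 = (55^1)^2 ≡ 55^2 = 3025 ≡ 18 (mod 97)
55^4 = (55^2)^2 ≡ 18^2 = 324 ≡ 33 (mod 97)
55^8 = (55^4)^2 ≡ 33^2 = 1089 ≡ 22 (mod 97)
55^14 = 55^8 · 55^4 · 55^2 ≡ 22 · 33 · 18 ≡ 70 (mod 97).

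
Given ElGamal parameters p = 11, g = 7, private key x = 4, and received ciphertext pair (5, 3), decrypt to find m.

Shared mask s = c₁^x mod p = 5^4 mod 11.
5^1 ≡ 5 (mod 11)
5^2 = (5^1)^2 ≡ 5^2 = 25 ≡ 3 (mod 11)
5^4 = (5^2)^2 ≡ 3^2 = 9 ≡ 9 (mod 11)
So s = 9; s⁻¹ ≡ 5 (mod 11).
m = c₂ · s⁻¹ mod 11 = 3 · 5 mod 11 = 4.

4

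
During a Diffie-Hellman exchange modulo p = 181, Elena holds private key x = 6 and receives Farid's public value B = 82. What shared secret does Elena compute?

135

Shared key K = 82^6 mod 181.
82^1 ≡ 82 (mod 181)
82^2 = (82^1)^2 ≡ 82^2 = 6724 ≡ 27 (mod 181)
82^4 = (82^2)^2 ≡ 27^2 = 729 ≡ 5 (mod 181)
82^6 = 82^4 · 82^2 ≡ 5 · 27 ≡ 135 (mod 181).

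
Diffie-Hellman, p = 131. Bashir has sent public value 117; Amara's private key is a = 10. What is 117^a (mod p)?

45

Shared key K = 117^10 mod 131.
117^1 ≡ 117 (mod 131)
117^2 = (117^1)^2 ≡ 117^2 = 13689 ≡ 65 (mod 131)
117^4 = (117^2)^2 ≡ 65^2 = 4225 ≡ 33 (mod 131)
117^8 = (117^4)^2 ≡ 33^2 = 1089 ≡ 41 (mod 131)
117^10 = 117^8 · 117^2 ≡ 41 · 65 ≡ 45 (mod 131).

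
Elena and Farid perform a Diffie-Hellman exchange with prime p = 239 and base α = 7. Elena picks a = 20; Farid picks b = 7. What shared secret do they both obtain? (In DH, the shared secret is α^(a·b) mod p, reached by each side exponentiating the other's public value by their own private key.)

Elena sends A = α^a mod p = 7^20 mod 239.
7^1 ≡ 7 (mod 239)
7^2 = (7^1)^2 ≡ 7^2 = 49 ≡ 49 (mod 239)
7^4 = (7^2)^2 ≡ 49^2 = 2401 ≡ 11 (mod 239)
7^8 = (7^4)^2 ≡ 11^2 = 121 ≡ 121 (mod 239)
7^16 = (7^8)^2 ≡ 121^2 = 14641 ≡ 62 (mod 239)
7^20 = 7^16 · 7^4 ≡ 62 · 11 ≡ 204 (mod 239).
So A = 204. Farid then computes K = A^b mod p = 204^7 mod 239.
204^1 ≡ 204 (mod 239)
204^2 = (204^1)^2 ≡ 204^2 = 41616 ≡ 30 (mod 239)
204^4 = (204^2)^2 ≡ 30^2 = 900 ≡ 183 (mod 239)
204^7 = 204^4 · 204^2 · 204^1 ≡ 183 · 30 · 204 ≡ 6 (mod 239).

6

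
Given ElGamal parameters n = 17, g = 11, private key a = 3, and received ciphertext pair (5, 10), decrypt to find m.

13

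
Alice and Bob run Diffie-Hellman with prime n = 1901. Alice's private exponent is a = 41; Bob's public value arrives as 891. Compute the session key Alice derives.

Shared key K = 891^41 mod 1901.
891^1 ≡ 891 (mod 1901)
891^2 = (891^1)^2 ≡ 891^2 = 793881 ≡ 1164 (mod 1901)
891^4 = (891^2)^2 ≡ 1164^2 = 1354896 ≡ 1384 (mod 1901)
891^8 = (891^4)^2 ≡ 1384^2 = 1915456 ≡ 1149 (mod 1901)
891^16 = (891^8)^2 ≡ 1149^2 = 1320201 ≡ 907 (mod 1901)
891^32 = (891^16)^2 ≡ 907^2 = 822649 ≡ 1417 (mod 1901)
891^41 = 891^32 · 891^8 · 891^1 ≡ 1417 · 1149 · 891 ≡ 96 (mod 1901).

96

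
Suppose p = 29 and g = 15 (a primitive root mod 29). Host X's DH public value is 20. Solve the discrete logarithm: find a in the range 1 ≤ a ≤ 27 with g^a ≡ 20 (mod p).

4

Try successive powers of 15 modulo 29:
15^1 ≡ 15
15^2 ≡ 22
15^3 ≡ 11
15^4 ≡ 20
Found: a = 4.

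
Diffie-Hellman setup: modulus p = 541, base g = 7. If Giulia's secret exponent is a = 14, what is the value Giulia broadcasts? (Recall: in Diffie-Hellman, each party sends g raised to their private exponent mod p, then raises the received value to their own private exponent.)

Public value = 7^14 (mod 541).
7^1 ≡ 7 (mod 541)
7^2 = (7^1)^2 ≡ 7^2 = 49 ≡ 49 (mod 541)
7^4 = (7^2)^2 ≡ 49^2 = 2401 ≡ 237 (mod 541)
7^8 = (7^4)^2 ≡ 237^2 = 56169 ≡ 446 (mod 541)
7^14 = 7^8 · 7^4 · 7^2 ≡ 446 · 237 · 49 ≡ 405 (mod 541).

405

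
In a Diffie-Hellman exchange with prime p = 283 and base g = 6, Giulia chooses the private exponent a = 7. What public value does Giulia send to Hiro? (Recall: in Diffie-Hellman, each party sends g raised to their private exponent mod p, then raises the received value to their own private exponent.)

Public value = 6^7 mod 283.
6^1 ≡ 6 (mod 283)
6^2 = (6^1)^2 ≡ 6^2 = 36 ≡ 36 (mod 283)
6^4 = (6^2)^2 ≡ 36^2 = 1296 ≡ 164 (mod 283)
6^7 = 6^4 · 6^2 · 6^1 ≡ 164 · 36 · 6 ≡ 49 (mod 283).

49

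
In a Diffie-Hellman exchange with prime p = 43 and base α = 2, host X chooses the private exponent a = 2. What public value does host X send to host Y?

Public value = 2^2 mod 43.
2^1 ≡ 2 (mod 43)
2^2 = (2^1)^2 ≡ 2^2 = 4 ≡ 4 (mod 43)

4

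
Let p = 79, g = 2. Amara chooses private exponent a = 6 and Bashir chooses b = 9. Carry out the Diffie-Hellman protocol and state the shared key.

Amara sends A = g^a mod p = 2^6 mod 79.
2^1 ≡ 2 (mod 79)
2^2 = (2^1)^2 ≡ 2^2 = 4 ≡ 4 (mod 79)
2^4 = (2^2)^2 ≡ 4^2 = 16 ≡ 16 (mod 79)
2^6 = 2^4 · 2^2 ≡ 16 · 4 ≡ 64 (mod 79).
So A = 64. Bashir then computes K = A^b mod p = 64^9 mod 79.
64^1 ≡ 64 (mod 79)
64^2 = (64^1)^2 ≡ 64^2 = 4096 ≡ 67 (mod 79)
64^4 = (64^2)^2 ≡ 67^2 = 4489 ≡ 65 (mod 79)
64^8 = (64^4)^2 ≡ 65^2 = 4225 ≡ 38 (mod 79)
64^9 = 64^8 · 64^1 ≡ 38 · 64 ≡ 62 (mod 79).

62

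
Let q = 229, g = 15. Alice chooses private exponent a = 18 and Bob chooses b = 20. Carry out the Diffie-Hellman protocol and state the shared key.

61

Alice sends A = g^a mod q = 15^18 mod 229.
15^1 ≡ 15 (mod 229)
15^2 = (15^1)^2 ≡ 15^2 = 225 ≡ 225 (mod 229)
15^4 = (15^2)^2 ≡ 225^2 = 50625 ≡ 16 (mod 229)
15^8 = (15^4)^2 ≡ 16^2 = 256 ≡ 27 (mod 229)
15^16 = (15^8)^2 ≡ 27^2 = 729 ≡ 42 (mod 229)
15^18 = 15^16 · 15^2 ≡ 42 · 225 ≡ 61 (mod 229).
So A = 61. Bob then computes K = A^b mod q = 61^20 mod 229.
61^1 ≡ 61 (mod 229)
61^2 = (61^1)^2 ≡ 61^2 = 3721 ≡ 57 (mod 229)
61^4 = (61^2)^2 ≡ 57^2 = 3249 ≡ 43 (mod 229)
61^8 = (61^4)^2 ≡ 43^2 = 1849 ≡ 17 (mod 229)
61^16 = (61^8)^2 ≡ 17^2 = 289 ≡ 60 (mod 229)
61^20 = 61^16 · 61^4 ≡ 60 · 43 ≡ 61 (mod 229).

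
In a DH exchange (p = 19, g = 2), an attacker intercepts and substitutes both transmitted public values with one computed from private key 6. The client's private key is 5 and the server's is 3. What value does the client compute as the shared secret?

The client receives an attacker's public value M = 2^6 mod 19 instead of the honest one.
2^1 ≡ 2 (mod 19)
2^2 = (2^1)^2 ≡ 2^2 = 4 ≡ 4 (mod 19)
2^4 = (2^2)^2 ≡ 4^2 = 16 ≡ 16 (mod 19)
2^6 = 2^4 · 2^2 ≡ 16 · 4 ≡ 7 (mod 19).
So M = 7. The client computes K = M^5 mod 19.
7^1 ≡ 7 (mod 19)
7^2 = (7^1)^2 ≡ 7^2 = 49 ≡ 11 (mod 19)
7^4 = (7^2)^2 ≡ 11^2 = 121 ≡ 7 (mod 19)
7^5 = 7^4 · 7^1 ≡ 7 · 7 ≡ 11 (mod 19).

11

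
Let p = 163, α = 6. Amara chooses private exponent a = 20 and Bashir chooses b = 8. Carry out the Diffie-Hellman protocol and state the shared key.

Bashir sends B = α^b mod p = 6^8 mod 163.
6^1 ≡ 6 (mod 163)
6^2 = (6^1)^2 ≡ 6^2 = 36 ≡ 36 (mod 163)
6^4 = (6^2)^2 ≡ 36^2 = 1296 ≡ 155 (mod 163)
6^8 = (6^4)^2 ≡ 155^2 = 24025 ≡ 64 (mod 163)
So B = 64. Amara then computes K = B^a mod p = 64^20 mod 163.
64^1 ≡ 64 (mod 163)
64^2 = (64^1)^2 ≡ 64^2 = 4096 ≡ 21 (mod 163)
64^4 = (64^2)^2 ≡ 21^2 = 441 ≡ 115 (mod 163)
64^8 = (64^4)^2 ≡ 115^2 = 13225 ≡ 22 (mod 163)
64^16 = (64^8)^2 ≡ 22^2 = 484 ≡ 158 (mod 163)
64^20 = 64^16 · 64^4 ≡ 158 · 115 ≡ 77 (mod 163).

77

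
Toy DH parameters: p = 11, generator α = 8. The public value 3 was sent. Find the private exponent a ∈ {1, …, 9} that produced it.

6

Try successive powers of 8 modulo 11:
8^1 ≡ 8
8^2 ≡ 9
8^3 ≡ 6
8^4 ≡ 4
8^5 ≡ 10
8^6 ≡ 3
Found: a = 6.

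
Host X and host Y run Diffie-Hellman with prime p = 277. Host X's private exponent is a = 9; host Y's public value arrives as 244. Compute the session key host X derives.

109

Shared key K = 244^9 mod 277.
244^1 ≡ 244 (mod 277)
244^2 = (244^1)^2 ≡ 244^2 = 59536 ≡ 258 (mod 277)
244^4 = (244^2)^2 ≡ 258^2 = 66564 ≡ 84 (mod 277)
244^8 = (244^4)^2 ≡ 84^2 = 7056 ≡ 131 (mod 277)
244^9 = 244^8 · 244^1 ≡ 131 · 244 ≡ 109 (mod 277).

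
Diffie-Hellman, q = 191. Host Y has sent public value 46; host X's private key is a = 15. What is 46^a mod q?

Shared key K = 46^15 mod 191.
46^1 ≡ 46 (mod 191)
46^2 = (46^1)^2 ≡ 46^2 = 2116 ≡ 15 (mod 191)
46^4 = (46^2)^2 ≡ 15^2 = 225 ≡ 34 (mod 191)
46^8 = (46^4)^2 ≡ 34^2 = 1156 ≡ 10 (mod 191)
46^15 = 46^8 · 46^4 · 46^2 · 46^1 ≡ 10 · 34 · 15 · 46 ≡ 52 (mod 191).

52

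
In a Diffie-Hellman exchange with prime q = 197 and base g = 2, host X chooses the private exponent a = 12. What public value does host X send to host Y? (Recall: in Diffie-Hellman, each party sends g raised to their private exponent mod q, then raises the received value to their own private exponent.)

156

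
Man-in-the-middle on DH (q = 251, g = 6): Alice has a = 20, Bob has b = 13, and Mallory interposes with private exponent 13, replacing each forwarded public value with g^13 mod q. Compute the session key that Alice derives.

25

Alice receives Mallory's public value M = 6^13 mod 251 instead of the honest one.
6^1 ≡ 6 (mod 251)
6^2 = (6^1)^2 ≡ 6^2 = 36 ≡ 36 (mod 251)
6^4 = (6^2)^2 ≡ 36^2 = 1296 ≡ 41 (mod 251)
6^8 = (6^4)^2 ≡ 41^2 = 1681 ≡ 175 (mod 251)
6^13 = 6^8 · 6^4 · 6^1 ≡ 175 · 41 · 6 ≡ 129 (mod 251).
So M = 129. Alice computes K = M^20 mod 251.
129^1 ≡ 129 (mod 251)
129^2 = (129^1)^2 ≡ 129^2 = 16641 ≡ 75 (mod 251)
129^4 = (129^2)^2 ≡ 75^2 = 5625 ≡ 103 (mod 251)
129^8 = (129^4)^2 ≡ 103^2 = 10609 ≡ 67 (mod 251)
129^16 = (129^8)^2 ≡ 67^2 = 4489 ≡ 222 (mod 251)
129^20 = 129^16 · 129^4 ≡ 222 · 103 ≡ 25 (mod 251).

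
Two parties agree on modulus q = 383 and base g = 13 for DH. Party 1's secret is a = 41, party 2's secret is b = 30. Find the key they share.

Party 1 sends A = g^a mod q = 13^41 mod 383.
13^1 ≡ 13 (mod 383)
13^2 = (13^1)^2 ≡ 13^2 = 169 ≡ 169 (mod 383)
13^4 = (13^2)^2 ≡ 169^2 = 28561 ≡ 219 (mod 383)
13^8 = (13^4)^2 ≡ 219^2 = 47961 ≡ 86 (mod 383)
13^16 = (13^8)^2 ≡ 86^2 = 7396 ≡ 119 (mod 383)
13^32 = (13^16)^2 ≡ 119^2 = 14161 ≡ 373 (mod 383)
13^41 = 13^32 · 13^8 · 13^1 ≡ 373 · 86 · 13 ≡ 310 (mod 383).
So A = 310. Party 2 then computes K = A^b mod q = 310^30 mod 383.
310^1 ≡ 310 (mod 383)
310^2 = (310^1)^2 ≡ 310^2 = 96100 ≡ 350 (mod 383)
310^4 = (310^2)^2 ≡ 350^2 = 122500 ≡ 323 (mod 383)
310^8 = (310^4)^2 ≡ 323^2 = 104329 ≡ 153 (mod 383)
310^16 = (310^8)^2 ≡ 153^2 = 23409 ≡ 46 (mod 383)
310^30 = 310^16 · 310^8 · 310^4 · 310^2 ≡ 46 · 153 · 323 · 350 ≡ 168 (mod 383).

168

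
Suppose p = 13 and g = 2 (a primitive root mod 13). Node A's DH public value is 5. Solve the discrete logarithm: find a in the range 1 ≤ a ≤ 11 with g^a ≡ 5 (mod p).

9

Try successive powers of 2 modulo 13:
2^1 ≡ 2
2^2 ≡ 4
2^3 ≡ 8
2^4 ≡ 3
2^5 ≡ 6
2^6 ≡ 12
2^7 ≡ 11
2^8 ≡ 9
2^9 ≡ 5
Found: a = 9.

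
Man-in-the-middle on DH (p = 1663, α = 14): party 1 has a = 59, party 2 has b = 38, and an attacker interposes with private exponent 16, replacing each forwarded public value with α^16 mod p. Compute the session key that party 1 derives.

1172

Party 1 receives an attacker's public value M = 14^16 mod 1663 instead of the honest one.
14^1 ≡ 14 (mod 1663)
14^2 = (14^1)^2 ≡ 14^2 = 196 ≡ 196 (mod 1663)
14^4 = (14^2)^2 ≡ 196^2 = 38416 ≡ 167 (mod 1663)
14^8 = (14^4)^2 ≡ 167^2 = 27889 ≡ 1281 (mod 1663)
14^16 = (14^8)^2 ≡ 1281^2 = 1640961 ≡ 1243 (mod 1663)
So M = 1243. Party 1 computes K = M^59 mod 1663.
1243^1 ≡ 1243 (mod 1663)
1243^2 = (1243^1)^2 ≡ 1243^2 = 1545049 ≡ 122 (mod 1663)
1243^4 = (1243^2)^2 ≡ 122^2 = 14884 ≡ 1580 (mod 1663)
1243^8 = (1243^4)^2 ≡ 1580^2 = 2496400 ≡ 237 (mod 1663)
1243^16 = (1243^8)^2 ≡ 237^2 = 56169 ≡ 1290 (mod 1663)
1243^32 = (1243^16)^2 ≡ 1290^2 = 1664100 ≡ 1100 (mod 1663)
1243^59 = 1243^32 · 1243^16 · 1243^8 · 1243^2 · 1243^1 ≡ 1100 · 1290 · 237 · 122 · 1243 ≡ 1172 (mod 1663).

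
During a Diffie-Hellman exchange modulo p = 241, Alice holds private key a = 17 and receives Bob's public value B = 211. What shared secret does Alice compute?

Shared key K = 211^17 mod 241.
211^1 ≡ 211 (mod 241)
211^2 = (211^1)^2 ≡ 211^2 = 44521 ≡ 177 (mod 241)
211^4 = (211^2)^2 ≡ 177^2 = 31329 ≡ 240 (mod 241)
211^8 = (211^4)^2 ≡ 240^2 = 57600 ≡ 1 (mod 241)
211^16 = (211^8)^2 ≡ 1^2 = 1 ≡ 1 (mod 241)
211^17 = 211^16 · 211^1 ≡ 1 · 211 ≡ 211 (mod 241).

211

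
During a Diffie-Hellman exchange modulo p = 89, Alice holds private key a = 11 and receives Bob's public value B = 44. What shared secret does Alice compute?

Shared key K = 44^11 mod 89.
44^1 ≡ 44 (mod 89)
44^2 = (44^1)^2 ≡ 44^2 = 1936 ≡ 67 (mod 89)
44^4 = (44^2)^2 ≡ 67^2 = 4489 ≡ 39 (mod 89)
44^8 = (44^4)^2 ≡ 39^2 = 1521 ≡ 8 (mod 89)
44^11 = 44^8 · 44^2 · 44^1 ≡ 8 · 67 · 44 ≡ 88 (mod 89).

88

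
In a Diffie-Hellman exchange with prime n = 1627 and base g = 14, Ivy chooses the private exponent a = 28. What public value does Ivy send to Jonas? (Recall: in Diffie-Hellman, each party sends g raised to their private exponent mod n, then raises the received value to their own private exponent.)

646

Public value = 14^28 mod 1627.
14^1 ≡ 14 (mod 1627)
14^2 = (14^1)^2 ≡ 14^2 = 196 ≡ 196 (mod 1627)
14^4 = (14^2)^2 ≡ 196^2 = 38416 ≡ 995 (mod 1627)
14^8 = (14^4)^2 ≡ 995^2 = 990025 ≡ 809 (mod 1627)
14^16 = (14^8)^2 ≡ 809^2 = 654481 ≡ 427 (mod 1627)
14^28 = 14^16 · 14^8 · 14^4 ≡ 427 · 809 · 995 ≡ 646 (mod 1627).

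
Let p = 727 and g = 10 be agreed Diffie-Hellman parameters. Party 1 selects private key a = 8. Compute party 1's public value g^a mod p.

Public value = 10^8 mod 727.
10^1 ≡ 10 (mod 727)
10^2 = (10^1)^2 ≡ 10^2 = 100 ≡ 100 (mod 727)
10^4 = (10^2)^2 ≡ 100^2 = 10000 ≡ 549 (mod 727)
10^8 = (10^4)^2 ≡ 549^2 = 301401 ≡ 423 (mod 727)

423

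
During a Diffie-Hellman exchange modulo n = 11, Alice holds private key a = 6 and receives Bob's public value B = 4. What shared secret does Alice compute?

4

Shared key K = 4^6 mod 11.
4^1 ≡ 4 (mod 11)
4^2 = (4^1)^2 ≡ 4^2 = 16 ≡ 5 (mod 11)
4^4 = (4^2)^2 ≡ 5^2 = 25 ≡ 3 (mod 11)
4^6 = 4^4 · 4^2 ≡ 3 · 5 ≡ 4 (mod 11).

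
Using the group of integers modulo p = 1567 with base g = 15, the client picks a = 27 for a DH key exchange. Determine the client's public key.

1360

Public value = 15^27 mod 1567.
15^1 ≡ 15 (mod 1567)
15^2 = (15^1)^2 ≡ 15^2 = 225 ≡ 225 (mod 1567)
15^4 = (15^2)^2 ≡ 225^2 = 50625 ≡ 481 (mod 1567)
15^8 = (15^4)^2 ≡ 481^2 = 231361 ≡ 1012 (mod 1567)
15^16 = (15^8)^2 ≡ 1012^2 = 1024144 ≡ 893 (mod 1567)
15^27 = 15^16 · 15^8 · 15^2 · 15^1 ≡ 893 · 1012 · 225 · 15 ≡ 1360 (mod 1567).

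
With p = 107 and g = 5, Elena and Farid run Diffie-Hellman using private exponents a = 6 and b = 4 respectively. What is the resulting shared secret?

81

Elena sends A = g^a mod p = 5^6 mod 107.
5^1 ≡ 5 (mod 107)
5^2 = (5^1)^2 ≡ 5^2 = 25 ≡ 25 (mod 107)
5^4 = (5^2)^2 ≡ 25^2 = 625 ≡ 90 (mod 107)
5^6 = 5^4 · 5^2 ≡ 90 · 25 ≡ 3 (mod 107).
So A = 3. Farid then computes K = A^b mod p = 3^4 mod 107.
3^1 ≡ 3 (mod 107)
3^2 = (3^1)^2 ≡ 3^2 = 9 ≡ 9 (mod 107)
3^4 = (3^2)^2 ≡ 9^2 = 81 ≡ 81 (mod 107)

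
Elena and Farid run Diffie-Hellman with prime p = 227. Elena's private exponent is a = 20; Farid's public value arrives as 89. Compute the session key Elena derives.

Shared key K = 89^20 mod 227.
89^1 ≡ 89 (mod 227)
89^2 = (89^1)^2 ≡ 89^2 = 7921 ≡ 203 (mod 227)
89^4 = (89^2)^2 ≡ 203^2 = 41209 ≡ 122 (mod 227)
89^8 = (89^4)^2 ≡ 122^2 = 14884 ≡ 129 (mod 227)
89^16 = (89^8)^2 ≡ 129^2 = 16641 ≡ 70 (mod 227)
89^20 = 89^16 · 89^4 ≡ 70 · 122 ≡ 141 (mod 227).

141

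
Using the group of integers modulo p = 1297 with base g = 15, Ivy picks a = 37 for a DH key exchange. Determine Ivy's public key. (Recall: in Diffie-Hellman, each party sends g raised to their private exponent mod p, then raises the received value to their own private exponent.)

Public value = 15^37 (mod 1297).
15^1 ≡ 15 (mod 1297)
15^2 = (15^1)^2 ≡ 15^2 = 225 ≡ 225 (mod 1297)
15^4 = (15^2)^2 ≡ 225^2 = 50625 ≡ 42 (mod 1297)
15^8 = (15^4)^2 ≡ 42^2 = 1764 ≡ 467 (mod 1297)
15^16 = (15^8)^2 ≡ 467^2 = 218089 ≡ 193 (mod 1297)
15^32 = (15^16)^2 ≡ 193^2 = 37249 ≡ 933 (mod 1297)
15^37 = 15^32 · 15^4 · 15^1 ≡ 933 · 42 · 15 ≡ 249 (mod 1297).

249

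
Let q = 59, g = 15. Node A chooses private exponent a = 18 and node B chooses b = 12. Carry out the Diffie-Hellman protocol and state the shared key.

51

Node B sends B = g^b mod q = 15^12 mod 59.
15^1 ≡ 15 (mod 59)
15^2 = (15^1)^2 ≡ 15^2 = 225 ≡ 48 (mod 59)
15^4 = (15^2)^2 ≡ 48^2 = 2304 ≡ 3 (mod 59)
15^8 = (15^4)^2 ≡ 3^2 = 9 ≡ 9 (mod 59)
15^12 = 15^8 · 15^4 ≡ 9 · 3 ≡ 27 (mod 59).
So B = 27. Node A then computes K = B^a mod q = 27^18 mod 59.
27^1 ≡ 27 (mod 59)
27^2 = (27^1)^2 ≡ 27^2 = 729 ≡ 21 (mod 59)
27^4 = (27^2)^2 ≡ 21^2 = 441 ≡ 28 (mod 59)
27^8 = (27^4)^2 ≡ 28^2 = 784 ≡ 17 (mod 59)
27^16 = (27^8)^2 ≡ 17^2 = 289 ≡ 53 (mod 59)
27^18 = 27^16 · 27^2 ≡ 53 · 21 ≡ 51 (mod 59).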